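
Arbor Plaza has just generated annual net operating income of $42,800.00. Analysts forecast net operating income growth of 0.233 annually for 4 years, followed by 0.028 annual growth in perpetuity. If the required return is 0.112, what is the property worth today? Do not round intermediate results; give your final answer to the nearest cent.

$1014876.18

D_1 = 52772.40000
D_2 = 65068.36920
D_3 = 80229.29922
D_4 = 98922.72594
Terminal value at year 4: TV = D_4×(1+g_2)/(r−g_2) = 101692.56227/0.084 = 1210625.74130
P_0 = D_1/(1+r)^1 + D_2/(1+r)^2 + D_3/(1+r)^3 + D_4/(1+r)^4 + TV/(1+r)^4
    = 47457.19424 + 52621.15153 + 58347.01424 + 64695.92497 + 791754.89125 = 1014876.17624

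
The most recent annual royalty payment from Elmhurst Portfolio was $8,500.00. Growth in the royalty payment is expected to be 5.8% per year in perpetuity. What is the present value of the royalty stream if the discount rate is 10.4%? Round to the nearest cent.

$195500.00

D₁ = D₀ × (1 + g) = $8,500.00 × 1.058 = $8,993.0000
Growing perpetuity: P = D₁ / (r − g) = $8,993.0000 / (0.104 − 0.058) = $195,500.00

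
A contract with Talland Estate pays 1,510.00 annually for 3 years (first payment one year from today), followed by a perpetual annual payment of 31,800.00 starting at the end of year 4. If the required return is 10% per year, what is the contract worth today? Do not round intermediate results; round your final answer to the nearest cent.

242673.25

PV of 3-year annuity: 1,510.00 × [1 − (1+0.1)^−3] / 0.1 = 3755.14651
Perpetuity value at year 3: 31,800.00 / 0.1 = 318000.00000
PV of perpetuity: 318000.00000 / (1+0.1)^3 = 238918.10669
Total PV = 3755.14651 + 238918.10669 = 242673.25319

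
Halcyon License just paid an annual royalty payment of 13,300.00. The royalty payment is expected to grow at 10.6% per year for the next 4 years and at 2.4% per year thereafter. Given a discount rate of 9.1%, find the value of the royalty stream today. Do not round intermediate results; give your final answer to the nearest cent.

D_1 = 14709.80000
D_2 = 16269.03880
D_3 = 17993.55691
D_4 = 19900.87395
Terminal value at year 4: TV = D_4×(1+g_2)/(r−g_2) = 20378.49492/0.067 = 304156.64060
P_0 = D_1/(1+r)^1 + D_2/(1+r)^2 + D_3/(1+r)^3 + D_4/(1+r)^4 + TV/(1+r)^4
    = 13482.85976 + 13668.23364 + 13856.15619 + 14046.66246 + 214683.31879 = 269737.23084

269737.23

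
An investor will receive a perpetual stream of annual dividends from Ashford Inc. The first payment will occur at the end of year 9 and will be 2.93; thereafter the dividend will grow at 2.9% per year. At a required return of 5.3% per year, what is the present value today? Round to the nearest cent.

Value at end of year 8: C₁ / (r − g) = 2.93 / (0.053 − 0.029) = 122.0833
Discount to today: PV = 122.0833 / (1 + 0.053)^8 = 122.0833 / 1.511565 = 80.77

80.77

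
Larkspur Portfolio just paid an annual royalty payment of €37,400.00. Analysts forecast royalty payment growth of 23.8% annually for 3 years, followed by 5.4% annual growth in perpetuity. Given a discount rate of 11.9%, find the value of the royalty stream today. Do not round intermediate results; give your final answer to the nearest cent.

D_1 = 46301.20000
D_2 = 57320.88560
D_3 = 70963.25637
Terminal value at year 3: TV = D_3×(1+g_2)/(r−g_2) = 74795.27222/0.065 = 1150696.49565
P_0 = D_1/(1+r)^1 + D_2/(1+r)^2 + D_3/(1+r)^3 + TV/(1+r)^3
    = 41377.30116 + 45777.56822 + 50645.78146 + 821240.82556 = 959041.47640

€959041.48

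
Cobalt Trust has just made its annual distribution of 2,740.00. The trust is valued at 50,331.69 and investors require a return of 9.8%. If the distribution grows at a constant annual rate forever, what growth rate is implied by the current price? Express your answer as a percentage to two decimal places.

4.13%

P = D₀(1+g)/(r−g) ⇒ P(r−g) = D₀(1+g) ⇒ g(P+D₀) = P·r − D₀
g = (P·r − D₀)/(P + D₀) = (50,331.69×0.098 − 2,740.00) / (50,331.69 + 2,740.00) = 0.041312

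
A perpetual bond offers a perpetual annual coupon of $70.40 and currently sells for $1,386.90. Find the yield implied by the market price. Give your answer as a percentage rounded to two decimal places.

5.08%

P = C/r ⇒ r = C/P = $70.40/$1,386.90 = 0.050761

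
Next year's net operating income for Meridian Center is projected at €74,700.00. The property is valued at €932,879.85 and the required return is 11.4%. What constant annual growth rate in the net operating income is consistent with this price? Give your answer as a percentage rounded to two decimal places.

3.39%

P = D₁/(r−g) ⇒ g = r − D₁/P = 0.114 − €74,700.00/€932,879.85 = 0.033925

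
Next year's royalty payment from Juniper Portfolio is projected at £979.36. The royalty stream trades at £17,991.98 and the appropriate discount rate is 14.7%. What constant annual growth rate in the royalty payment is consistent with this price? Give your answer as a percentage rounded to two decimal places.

9.26%

P = D₁/(r−g) ⇒ g = r − D₁/P = 0.147 − £979.36/£17,991.98 = 0.092567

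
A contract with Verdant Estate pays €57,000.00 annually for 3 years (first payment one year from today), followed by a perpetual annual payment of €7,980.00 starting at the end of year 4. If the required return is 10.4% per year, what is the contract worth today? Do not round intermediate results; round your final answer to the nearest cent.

PV of 3-year annuity: €57,000.00 × [1 − (1+0.104)^−3] / 0.104 = 140758.27260
Perpetuity value at year 3: €7,980.00 / 0.104 = 76730.76923
PV of perpetuity: 76730.76923 / (1+0.104)^3 = 57024.61107
Total PV = 140758.27260 + 57024.61107 = 197782.88367

€197782.88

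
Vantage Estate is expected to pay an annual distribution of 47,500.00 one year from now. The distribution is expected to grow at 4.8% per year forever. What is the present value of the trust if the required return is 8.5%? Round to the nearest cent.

1283783.78

Growing perpetuity: P = D₁ / (r − g) = 47,500.0000 / (0.085 − 0.048) = 1,283,783.78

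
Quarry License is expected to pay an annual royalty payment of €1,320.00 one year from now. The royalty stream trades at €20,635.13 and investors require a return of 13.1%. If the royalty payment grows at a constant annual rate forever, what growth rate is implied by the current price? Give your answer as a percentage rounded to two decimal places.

P = D₁/(r−g) ⇒ g = r − D₁/P = 0.131 − €1,320.00/€20,635.13 = 0.067031

6.70%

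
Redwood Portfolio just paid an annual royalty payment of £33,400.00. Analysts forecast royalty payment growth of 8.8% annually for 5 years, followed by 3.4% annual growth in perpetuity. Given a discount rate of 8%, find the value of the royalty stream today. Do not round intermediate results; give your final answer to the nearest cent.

D_1 = 36339.20000
D_2 = 39537.04960
D_3 = 43016.30996
D_4 = 46801.74524
D_5 = 50920.29882
Terminal value at year 5: TV = D_5×(1+g_2)/(r−g_2) = 52651.58898/0.046 = 1144599.76050
P_0 = D_1/(1+r)^1 + D_2/(1+r)^2 + D_3/(1+r)^3 + D_4/(1+r)^4 + D_5/(1+r)^5 + TV/(1+r)^5
    = 33647.40741 + 33896.64746 + 34147.73374 + 34400.67992 + 34655.49977 + 778995.36432 = 949743.33262

£949743.33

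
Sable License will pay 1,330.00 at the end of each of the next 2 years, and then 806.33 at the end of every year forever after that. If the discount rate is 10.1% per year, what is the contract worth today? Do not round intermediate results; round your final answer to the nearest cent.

PV of 2-year annuity: 1,330.00 × [1 − (1+0.101)^−2] / 0.101 = 2305.17051
Perpetuity value at year 2: 806.33 / 0.101 = 7983.46535
PV of perpetuity: 7983.46535 / (1+0.101)^2 = 6585.92539
Total PV = 2305.17051 + 6585.92539 = 8891.09590

8891.10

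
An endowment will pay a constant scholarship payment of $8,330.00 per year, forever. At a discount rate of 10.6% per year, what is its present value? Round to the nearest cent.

$78584.91

Level perpetuity: PV = C / r = $8,330.00 / 0.106 = $78,584.91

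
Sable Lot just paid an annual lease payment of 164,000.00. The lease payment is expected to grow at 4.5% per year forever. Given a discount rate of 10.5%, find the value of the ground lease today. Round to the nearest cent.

2856333.33

D₁ = D₀ × (1 + g) = 164,000.00 × 1.045 = 171,380.0000
Growing perpetuity: P = D₁ / (r − g) = 171,380.0000 / (0.105 − 0.045) = 2,856,333.33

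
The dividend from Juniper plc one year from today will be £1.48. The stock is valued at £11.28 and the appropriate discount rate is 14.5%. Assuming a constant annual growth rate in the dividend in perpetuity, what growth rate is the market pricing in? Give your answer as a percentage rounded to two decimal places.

P = D₁/(r−g) ⇒ g = r − D₁/P = 0.145 − £1.48/£11.28 = 0.013794

1.38%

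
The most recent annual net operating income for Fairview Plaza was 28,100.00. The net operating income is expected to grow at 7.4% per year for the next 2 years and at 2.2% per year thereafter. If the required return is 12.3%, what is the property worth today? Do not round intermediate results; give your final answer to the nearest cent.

D_1 = 30179.40000
D_2 = 32412.67560
Terminal value at year 2: TV = D_2×(1+g_2)/(r−g_2) = 33125.75446/0.101 = 327977.76696
P_0 = D_1/(1+r)^1 + D_2/(1+r)^2 + TV/(1+r)^2
    = 26873.90917 + 25701.31652 + 260066.78695 = 312642.01264

312642.01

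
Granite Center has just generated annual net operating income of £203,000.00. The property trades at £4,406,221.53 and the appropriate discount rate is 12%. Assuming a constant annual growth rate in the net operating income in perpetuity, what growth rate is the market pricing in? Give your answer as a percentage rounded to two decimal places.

P = D₀(1+g)/(r−g) ⇒ P(r−g) = D₀(1+g) ⇒ g(P+D₀) = P·r − D₀
g = (P·r − D₀)/(P + D₀) = (£4,406,221.53×0.12 − £203,000.00) / (£4,406,221.53 + £203,000.00) = 0.070673

7.07%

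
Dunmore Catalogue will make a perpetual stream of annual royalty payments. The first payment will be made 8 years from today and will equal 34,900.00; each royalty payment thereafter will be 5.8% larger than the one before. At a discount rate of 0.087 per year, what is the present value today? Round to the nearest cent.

Value at end of year 7: C₁ / (r − g) = 34,900.00 / (0.087 − 0.058) = 1,203,448.2759
Discount to today: PV = 1,203,448.2759 / (1 + 0.087)^7 = 1,203,448.2759 / 1.793109 = 671,151.59

671151.59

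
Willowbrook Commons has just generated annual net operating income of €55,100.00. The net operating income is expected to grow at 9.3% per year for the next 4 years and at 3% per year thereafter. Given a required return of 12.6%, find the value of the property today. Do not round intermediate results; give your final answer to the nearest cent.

€729579.51

D_1 = 60224.30000
D_2 = 65825.15990
D_3 = 71946.89977
D_4 = 78637.96145
Terminal value at year 4: TV = D_4×(1+g_2)/(r−g_2) = 80997.10029/0.096 = 843719.79472
P_0 = D_1/(1+r)^1 + D_2/(1+r)^2 + D_3/(1+r)^3 + D_4/(1+r)^4 + TV/(1+r)^4
    = 53485.16874 + 51917.66379 + 50396.09816 + 48919.12548 + 524861.45043 = 729579.50660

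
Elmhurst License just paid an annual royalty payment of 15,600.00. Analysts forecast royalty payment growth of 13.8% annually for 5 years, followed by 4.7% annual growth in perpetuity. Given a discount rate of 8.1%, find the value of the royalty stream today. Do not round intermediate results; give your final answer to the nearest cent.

712360.63

D_1 = 17752.80000
D_2 = 20202.68640
D_3 = 22990.65712
D_4 = 26163.36781
D_5 = 29773.91256
Terminal value at year 5: TV = D_5×(1+g_2)/(r−g_2) = 31173.28645/0.034 = 916861.36629
P_0 = D_1/(1+r)^1 + D_2/(1+r)^2 + D_3/(1+r)^3 + D_4/(1+r)^4 + D_5/(1+r)^5 + TV/(1+r)^5
    = 16422.57169 + 17288.51673 + 18200.12215 + 19159.79556 + 20170.07155 + 621119.55637 = 712360.63406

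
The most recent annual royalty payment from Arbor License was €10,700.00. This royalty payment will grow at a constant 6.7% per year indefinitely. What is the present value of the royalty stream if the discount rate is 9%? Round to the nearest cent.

€496386.96

D₁ = D₀ × (1 + g) = €10,700.00 × 1.067 = €11,416.9000
Growing perpetuity: P = D₁ / (r − g) = €11,416.9000 / (0.09 − 0.067) = €496,386.96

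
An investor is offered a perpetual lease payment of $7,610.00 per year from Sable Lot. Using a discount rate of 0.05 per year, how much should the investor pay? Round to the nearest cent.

Level perpetuity: PV = C / r = $7,610.00 / 0.05 = $152,200.00

$152200.00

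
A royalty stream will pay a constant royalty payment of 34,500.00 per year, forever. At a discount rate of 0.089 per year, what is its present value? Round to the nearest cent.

Level perpetuity: PV = C / r = 34,500.00 / 0.089 = 387,640.45

387640.45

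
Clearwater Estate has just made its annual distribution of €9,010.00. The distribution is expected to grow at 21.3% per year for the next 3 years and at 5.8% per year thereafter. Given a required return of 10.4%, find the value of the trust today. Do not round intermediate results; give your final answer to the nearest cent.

€307597.73

D_1 = 10929.13000
D_2 = 13257.03469
D_3 = 16080.78308
Terminal value at year 3: TV = D_3×(1+g_2)/(r−g_2) = 17013.46850/0.046 = 369858.01082
P_0 = D_1/(1+r)^1 + D_2/(1+r)^2 + D_3/(1+r)^3 + TV/(1+r)^3
    = 9899.57428 + 10876.97789 + 11950.88242 + 274870.29555 = 307597.73014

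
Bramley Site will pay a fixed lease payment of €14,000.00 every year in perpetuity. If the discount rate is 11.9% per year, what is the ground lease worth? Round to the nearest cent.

Level perpetuity: PV = C / r = €14,000.00 / 0.119 = €117,647.06

€117647.06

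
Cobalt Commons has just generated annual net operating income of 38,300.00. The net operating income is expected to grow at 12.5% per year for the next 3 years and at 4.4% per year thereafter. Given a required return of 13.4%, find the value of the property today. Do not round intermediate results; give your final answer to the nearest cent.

546871.46

D_1 = 43087.50000
D_2 = 48473.43750
D_3 = 54532.61719
Terminal value at year 3: TV = D_3×(1+g_2)/(r−g_2) = 56932.05234/0.09 = 632578.35938
P_0 = D_1/(1+r)^1 + D_2/(1+r)^2 + D_3/(1+r)^3 + TV/(1+r)^3
    = 37996.03175 + 37694.47594 + 37395.31343 + 433785.63580 = 546871.45692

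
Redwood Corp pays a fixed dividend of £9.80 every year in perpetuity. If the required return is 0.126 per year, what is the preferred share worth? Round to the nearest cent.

Level perpetuity: PV = C / r = £9.80 / 0.126 = £77.78

£77.78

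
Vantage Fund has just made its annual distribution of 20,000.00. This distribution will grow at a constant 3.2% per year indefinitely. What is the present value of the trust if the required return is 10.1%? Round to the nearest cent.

299130.43

D₁ = D₀ × (1 + g) = 20,000.00 × 1.032 = 20,640.0000
Growing perpetuity: P = D₁ / (r − g) = 20,640.0000 / (0.101 − 0.032) = 299,130.43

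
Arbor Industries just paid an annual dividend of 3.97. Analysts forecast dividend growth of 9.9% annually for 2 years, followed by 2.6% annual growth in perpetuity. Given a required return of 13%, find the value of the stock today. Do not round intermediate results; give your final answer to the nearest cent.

44.66

D_1 = 4.36303
D_2 = 4.79497
Terminal value at year 2: TV = D_2×(1+g_2)/(r−g_2) = 4.91964/0.104 = 47.30422
P_0 = D_1/(1+r)^1 + D_2/(1+r)^2 + TV/(1+r)^2
    = 3.86109 + 3.75516 + 37.04615 = 44.66240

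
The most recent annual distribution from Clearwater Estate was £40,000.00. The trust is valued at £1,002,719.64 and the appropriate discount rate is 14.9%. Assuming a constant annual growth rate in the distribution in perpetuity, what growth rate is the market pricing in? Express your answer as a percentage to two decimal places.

10.49%

P = D₀(1+g)/(r−g) ⇒ P(r−g) = D₀(1+g) ⇒ g(P+D₀) = P·r − D₀
g = (P·r − D₀)/(P + D₀) = (£1,002,719.64×0.149 − £40,000.00) / (£1,002,719.64 + £40,000.00) = 0.104923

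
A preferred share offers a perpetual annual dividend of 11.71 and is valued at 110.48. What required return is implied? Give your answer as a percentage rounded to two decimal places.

P = C/r ⇒ r = C/P = 11.71/110.48 = 0.105992

10.60%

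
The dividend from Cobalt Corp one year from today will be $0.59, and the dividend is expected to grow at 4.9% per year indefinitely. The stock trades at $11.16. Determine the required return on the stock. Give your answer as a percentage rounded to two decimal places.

P = D₁/(r − g) ⇒ r = D₁/P + g = $0.5900/$11.16 + 0.049 = 0.052867 + 0.049 = 0.101867

10.19%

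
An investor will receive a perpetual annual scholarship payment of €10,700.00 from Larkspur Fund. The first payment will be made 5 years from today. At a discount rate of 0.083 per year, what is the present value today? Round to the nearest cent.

€93711.28

Value at end of year 4: C / r = €10,700.00 / 0.083 = €128,915.6627
Discount to today: PV = €128,915.6627 / (1 + 0.083)^4 = €128,915.6627 / 1.375669 = €93,711.28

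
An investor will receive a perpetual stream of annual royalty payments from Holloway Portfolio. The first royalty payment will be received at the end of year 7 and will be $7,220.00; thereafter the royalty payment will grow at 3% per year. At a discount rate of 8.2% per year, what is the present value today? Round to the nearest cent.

$86530.71

Value at end of year 6: C₁ / (r − g) = $7,220.00 / (0.082 − 0.03) = $138,846.1538
Discount to today: PV = $138,846.1538 / (1 + 0.082)^6 = $138,846.1538 / 1.604588 = $86,530.71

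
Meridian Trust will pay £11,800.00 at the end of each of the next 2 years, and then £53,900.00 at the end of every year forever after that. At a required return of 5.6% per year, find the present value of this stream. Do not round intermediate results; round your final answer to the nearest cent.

£884879.33

PV of 2-year annuity: £11,800.00 × [1 − (1+0.056)^−2] / 0.056 = 21755.91139
Perpetuity value at year 2: £53,900.00 / 0.056 = 962500.00000
PV of perpetuity: 962500.00000 / (1+0.056)^2 = 863123.42172
Total PV = 21755.91139 + 863123.42172 = 884879.33310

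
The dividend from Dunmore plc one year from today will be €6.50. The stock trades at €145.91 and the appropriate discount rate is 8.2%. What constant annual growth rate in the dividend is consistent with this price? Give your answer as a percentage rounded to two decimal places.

P = D₁/(r−g) ⇒ g = r − D₁/P = 0.082 − €6.50/€145.91 = 0.037452

3.75%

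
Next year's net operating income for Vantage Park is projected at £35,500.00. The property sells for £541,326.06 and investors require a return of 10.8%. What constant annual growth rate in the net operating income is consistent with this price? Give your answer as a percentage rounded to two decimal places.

P = D₁/(r−g) ⇒ g = r − D₁/P = 0.108 − £35,500.00/£541,326.06 = 0.042420

4.24%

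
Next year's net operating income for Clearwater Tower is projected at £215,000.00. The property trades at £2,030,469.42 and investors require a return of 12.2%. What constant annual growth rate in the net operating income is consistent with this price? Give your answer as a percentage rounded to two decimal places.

P = D₁/(r−g) ⇒ g = r − D₁/P = 0.122 − £215,000.00/£2,030,469.42 = 0.016113

1.61%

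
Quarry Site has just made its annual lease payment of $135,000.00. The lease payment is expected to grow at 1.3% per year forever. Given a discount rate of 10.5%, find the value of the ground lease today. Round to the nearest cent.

D₁ = D₀ × (1 + g) = $135,000.00 × 1.013 = $136,755.0000
Growing perpetuity: P = D₁ / (r − g) = $136,755.0000 / (0.105 − 0.013) = $1,486,467.39

$1486467.39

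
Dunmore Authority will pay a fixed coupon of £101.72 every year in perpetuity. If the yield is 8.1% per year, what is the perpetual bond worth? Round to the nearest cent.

Level perpetuity: PV = C / r = £101.72 / 0.081 = £1,255.80

£1255.80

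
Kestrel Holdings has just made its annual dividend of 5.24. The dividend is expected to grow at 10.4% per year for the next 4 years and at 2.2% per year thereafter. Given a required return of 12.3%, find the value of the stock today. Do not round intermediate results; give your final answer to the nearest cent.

69.61

D_1 = 5.78496
D_2 = 6.38660
D_3 = 7.05080
D_4 = 7.78409
Terminal value at year 4: TV = D_4×(1+g_2)/(r−g_2) = 7.95534/0.101 = 78.76569
P_0 = D_1/(1+r)^1 + D_2/(1+r)^2 + D_3/(1+r)^3 + D_4/(1+r)^4 + TV/(1+r)^4
    = 5.15134 + 5.06419 + 4.97851 + 4.89428 + 49.52427 = 69.61259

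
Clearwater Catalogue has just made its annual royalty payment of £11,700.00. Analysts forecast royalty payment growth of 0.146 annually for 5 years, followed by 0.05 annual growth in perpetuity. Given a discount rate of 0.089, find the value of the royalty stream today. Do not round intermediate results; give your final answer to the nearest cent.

D_1 = 13408.20000
D_2 = 15365.79720
D_3 = 17609.20359
D_4 = 20180.14732
D_5 = 23126.44882
Terminal value at year 5: TV = D_5×(1+g_2)/(r−g_2) = 24282.77126/0.039 = 622635.16063
P_0 = D_1/(1+r)^1 + D_2/(1+r)^2 + D_3/(1+r)^3 + D_4/(1+r)^4 + D_5/(1+r)^5 + TV/(1+r)^5
    = 12312.39669 + 12956.84721 + 13635.02930 + 14348.70851 + 15099.74284 + 406531.53812 = 474884.26268

£474884.26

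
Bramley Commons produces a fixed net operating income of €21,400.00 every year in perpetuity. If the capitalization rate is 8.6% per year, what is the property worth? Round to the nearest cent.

Level perpetuity: PV = C / r = €21,400.00 / 0.086 = €248,837.21

€248837.21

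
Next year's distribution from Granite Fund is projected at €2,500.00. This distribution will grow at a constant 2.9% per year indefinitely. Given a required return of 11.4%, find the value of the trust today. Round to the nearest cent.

Growing perpetuity: P = D₁ / (r − g) = €2,500.0000 / (0.114 − 0.029) = €29,411.76

€29411.76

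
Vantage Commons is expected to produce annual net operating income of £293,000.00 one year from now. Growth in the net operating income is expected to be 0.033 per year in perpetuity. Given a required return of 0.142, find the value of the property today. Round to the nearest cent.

£2688073.39

Growing perpetuity: P = D₁ / (r − g) = £293,000.0000 / (0.142 − 0.033) = £2,688,073.39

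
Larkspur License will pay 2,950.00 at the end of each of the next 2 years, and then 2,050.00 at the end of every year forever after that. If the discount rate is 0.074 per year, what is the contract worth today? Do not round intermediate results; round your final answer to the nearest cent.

PV of 2-year annuity: 2,950.00 × [1 − (1+0.074)^−2] / 0.074 = 5304.22826
Perpetuity value at year 2: 2,050.00 / 0.074 = 27702.70270
PV of perpetuity: 27702.70270 / (1+0.074)^2 = 24016.71357
Total PV = 5304.22826 + 24016.71357 = 29320.94183

29320.94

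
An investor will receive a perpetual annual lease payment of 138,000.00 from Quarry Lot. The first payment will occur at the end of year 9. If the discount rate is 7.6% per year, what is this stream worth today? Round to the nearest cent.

Value at end of year 8: C / r = 138,000.00 / 0.076 = 1,815,789.4737
Discount to today: PV = 1,815,789.4737 / (1 + 0.076)^8 = 1,815,789.4737 / 1.796794 = 1,010,572.15

1010572.15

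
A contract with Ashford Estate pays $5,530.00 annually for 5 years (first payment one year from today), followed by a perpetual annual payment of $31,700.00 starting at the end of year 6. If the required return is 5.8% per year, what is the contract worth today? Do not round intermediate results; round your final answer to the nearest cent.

$435711.78

PV of 5-year annuity: $5,530.00 × [1 − (1+0.058)^−5] / 0.058 = 23421.66112
Perpetuity value at year 5: $31,700.00 / 0.058 = 546551.72414
PV of perpetuity: 546551.72414 / (1+0.058)^5 = 412290.12241
Total PV = 23421.66112 + 412290.12241 = 435711.78353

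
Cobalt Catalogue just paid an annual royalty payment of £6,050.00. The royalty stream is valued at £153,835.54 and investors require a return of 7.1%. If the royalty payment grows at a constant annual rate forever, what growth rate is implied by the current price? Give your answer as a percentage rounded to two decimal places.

3.05%

P = D₀(1+g)/(r−g) ⇒ P(r−g) = D₀(1+g) ⇒ g(P+D₀) = P·r − D₀
g = (P·r − D₀)/(P + D₀) = (£153,835.54×0.071 − £6,050.00) / (£153,835.54 + £6,050.00) = 0.030474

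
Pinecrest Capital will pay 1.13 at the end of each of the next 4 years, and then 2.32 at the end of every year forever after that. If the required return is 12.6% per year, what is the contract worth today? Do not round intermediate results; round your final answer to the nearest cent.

14.84

PV of 4-year annuity: 1.13 × [1 − (1+0.126)^−4] / 0.126 = 3.38928
Perpetuity value at year 4: 2.32 / 0.126 = 18.41270
PV of perpetuity: 18.41270 / (1+0.126)^4 = 11.45418
Total PV = 3.38928 + 11.45418 = 14.84346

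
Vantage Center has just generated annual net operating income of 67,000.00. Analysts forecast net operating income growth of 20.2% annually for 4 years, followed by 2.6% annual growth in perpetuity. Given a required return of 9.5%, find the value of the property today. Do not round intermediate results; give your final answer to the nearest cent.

1786739.95

D_1 = 80534.00000
D_2 = 96801.86800
D_3 = 116355.84534
D_4 = 139859.72609
Terminal value at year 4: TV = D_4×(1+g_2)/(r−g_2) = 143496.07897/0.069 = 2079653.31844
P_0 = D_1/(1+r)^1 + D_2/(1+r)^2 + D_3/(1+r)^3 + D_4/(1+r)^4 + TV/(1+r)^4
    = 73547.03196 + 80733.81956 + 88622.87773 + 97282.83016 + 1446553.38766 = 1786739.94708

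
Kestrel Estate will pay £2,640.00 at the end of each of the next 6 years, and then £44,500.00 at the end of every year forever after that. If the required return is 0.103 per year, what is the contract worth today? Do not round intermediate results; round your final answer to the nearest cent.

£251319.31

PV of 6-year annuity: £2,640.00 × [1 − (1+0.103)^−6] / 0.103 = 11397.50498
Perpetuity value at year 6: £44,500.00 / 0.103 = 432038.83495
PV of perpetuity: 432038.83495 / (1+0.103)^6 = 239921.80033
Total PV = 11397.50498 + 239921.80033 = 251319.30531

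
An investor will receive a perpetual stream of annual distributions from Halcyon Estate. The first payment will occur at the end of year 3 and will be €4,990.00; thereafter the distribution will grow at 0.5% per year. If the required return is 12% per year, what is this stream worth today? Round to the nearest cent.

€34591.28

Value at end of year 2: C₁ / (r − g) = €4,990.00 / (0.12 − 0.005) = €43,391.3043
Discount to today: PV = €43,391.3043 / (1 + 0.12)^2 = €43,391.3043 / 1.254400 = €34,591.28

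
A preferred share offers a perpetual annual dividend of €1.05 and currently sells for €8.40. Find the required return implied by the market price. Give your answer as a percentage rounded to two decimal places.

12.50%

P = C/r ⇒ r = C/P = €1.05/€8.40 = 0.125000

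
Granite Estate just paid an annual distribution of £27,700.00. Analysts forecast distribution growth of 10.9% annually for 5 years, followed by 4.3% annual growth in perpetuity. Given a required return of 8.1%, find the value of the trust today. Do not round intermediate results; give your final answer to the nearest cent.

D_1 = 30719.30000
D_2 = 34067.70370
D_3 = 37781.08340
D_4 = 41899.22149
D_5 = 46466.23664
Terminal value at year 5: TV = D_5×(1+g_2)/(r−g_2) = 48464.28481/0.038 = 1275375.91612
P_0 = D_1/(1+r)^1 + D_2/(1+r)^2 + D_3/(1+r)^3 + D_4/(1+r)^4 + D_5/(1+r)^5 + TV/(1+r)^5
    = 28417.48381 + 29153.55185 + 29908.68547 + 30683.37853 + 31478.13764 + 863992.04106 = 1013633.27836

£1013633.28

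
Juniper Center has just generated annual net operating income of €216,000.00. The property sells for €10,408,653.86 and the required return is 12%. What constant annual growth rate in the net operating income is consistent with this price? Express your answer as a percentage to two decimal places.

P = D₀(1+g)/(r−g) ⇒ P(r−g) = D₀(1+g) ⇒ g(P+D₀) = P·r − D₀
g = (P·r − D₀)/(P + D₀) = (€10,408,653.86×0.12 − €216,000.00) / (€10,408,653.86 + €216,000.00) = 0.097230

9.72%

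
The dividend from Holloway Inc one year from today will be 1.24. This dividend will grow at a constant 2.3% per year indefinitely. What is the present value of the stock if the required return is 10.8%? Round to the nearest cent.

14.59

Growing perpetuity: P = D₁ / (r − g) = 1.2400 / (0.108 − 0.023) = 14.59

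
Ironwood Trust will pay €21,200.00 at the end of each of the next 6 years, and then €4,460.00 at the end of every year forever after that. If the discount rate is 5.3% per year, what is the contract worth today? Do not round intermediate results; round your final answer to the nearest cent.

€168308.90

PV of 6-year annuity: €21,200.00 × [1 − (1+0.053)^−6] / 0.053 = 106579.96523
Perpetuity value at year 6: €4,460.00 / 0.053 = 84150.94340
PV of perpetuity: 84150.94340 / (1+0.053)^6 = 61728.93184
Total PV = 106579.96523 + 61728.93184 = 168308.89708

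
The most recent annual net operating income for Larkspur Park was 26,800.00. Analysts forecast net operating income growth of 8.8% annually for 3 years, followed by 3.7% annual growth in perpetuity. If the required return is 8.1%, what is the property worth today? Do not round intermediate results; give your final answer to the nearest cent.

D_1 = 29158.40000
D_2 = 31724.33920
D_3 = 34516.08105
Terminal value at year 3: TV = D_3×(1+g_2)/(r−g_2) = 35793.17605/0.044 = 813481.27383
P_0 = D_1/(1+r)^1 + D_2/(1+r)^2 + D_3/(1+r)^3 + TV/(1+r)^3
    = 26973.54302 + 27148.20981 + 27324.00765 + 643977.18030 = 725422.94077

725422.94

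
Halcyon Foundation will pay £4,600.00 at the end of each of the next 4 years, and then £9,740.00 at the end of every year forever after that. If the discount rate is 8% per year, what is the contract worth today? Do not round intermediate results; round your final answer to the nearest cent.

PV of 4-year annuity: £4,600.00 × [1 − (1+0.08)^−4] / 0.08 = 15235.78346
Perpetuity value at year 4: £9,740.00 / 0.08 = 121750.00000
PV of perpetuity: 121750.00000 / (1+0.08)^4 = 89489.88458
Total PV = 15235.78346 + 89489.88458 = 104725.66804

£104725.67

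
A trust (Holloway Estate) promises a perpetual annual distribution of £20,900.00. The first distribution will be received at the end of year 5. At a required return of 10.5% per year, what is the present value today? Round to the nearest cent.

Value at end of year 4: C / r = £20,900.00 / 0.105 = £199,047.6190
Discount to today: PV = £199,047.6190 / (1 + 0.105)^4 = £199,047.6190 / 1.490902 = £133,508.18

£133508.18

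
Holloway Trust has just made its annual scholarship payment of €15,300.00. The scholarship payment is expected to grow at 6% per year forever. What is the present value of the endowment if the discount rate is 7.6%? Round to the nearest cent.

€1013625.00

D₁ = D₀ × (1 + g) = €15,300.00 × 1.06 = €16,218.0000
Growing perpetuity: P = D₁ / (r − g) = €16,218.0000 / (0.076 − 0.06) = €1,013,625.00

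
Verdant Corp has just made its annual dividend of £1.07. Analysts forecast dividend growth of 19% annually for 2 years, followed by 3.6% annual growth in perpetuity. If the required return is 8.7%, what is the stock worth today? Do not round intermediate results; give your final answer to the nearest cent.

D_1 = 1.27330
D_2 = 1.51523
Terminal value at year 2: TV = D_2×(1+g_2)/(r−g_2) = 1.56978/0.051 = 30.77991
P_0 = D_1/(1+r)^1 + D_2/(1+r)^2 + TV/(1+r)^2
    = 1.17139 + 1.28239 + 26.05003 = 28.50380

£28.50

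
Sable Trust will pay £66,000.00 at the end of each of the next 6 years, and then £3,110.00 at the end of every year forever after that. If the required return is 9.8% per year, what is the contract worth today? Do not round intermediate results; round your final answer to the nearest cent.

£307249.88

PV of 6-year annuity: £66,000.00 × [1 − (1+0.098)^−6] / 0.098 = 289139.80080
Perpetuity value at year 6: £3,110.00 / 0.098 = 31734.69388
PV of perpetuity: 31734.69388 / (1+0.098)^6 = 18110.07599
Total PV = 289139.80080 + 18110.07599 = 307249.87679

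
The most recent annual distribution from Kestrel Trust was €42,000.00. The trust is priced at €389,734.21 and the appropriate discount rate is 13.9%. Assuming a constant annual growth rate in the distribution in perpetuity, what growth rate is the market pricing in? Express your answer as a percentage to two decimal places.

2.82%

P = D₀(1+g)/(r−g) ⇒ P(r−g) = D₀(1+g) ⇒ g(P+D₀) = P·r − D₀
g = (P·r − D₀)/(P + D₀) = (€389,734.21×0.139 − €42,000.00) / (€389,734.21 + €42,000.00) = 0.028196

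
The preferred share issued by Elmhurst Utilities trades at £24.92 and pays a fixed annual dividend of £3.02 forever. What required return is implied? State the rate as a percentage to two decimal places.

12.12%

P = C/r ⇒ r = C/P = £3.02/£24.92 = 0.121188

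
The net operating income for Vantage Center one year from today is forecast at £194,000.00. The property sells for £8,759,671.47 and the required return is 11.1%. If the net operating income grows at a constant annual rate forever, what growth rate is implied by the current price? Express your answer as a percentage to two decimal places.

8.89%

P = D₁/(r−g) ⇒ g = r − D₁/P = 0.111 − £194,000.00/£8,759,671.47 = 0.088853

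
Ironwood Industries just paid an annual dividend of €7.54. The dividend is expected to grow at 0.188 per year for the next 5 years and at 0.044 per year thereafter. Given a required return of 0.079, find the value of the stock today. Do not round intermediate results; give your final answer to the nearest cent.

€414.68

D_1 = 8.95752
D_2 = 10.64153
D_3 = 12.64214
D_4 = 15.01886
D_5 = 17.84241
Terminal value at year 5: TV = D_5×(1+g_2)/(r−g_2) = 18.62748/0.035 = 532.21364
P_0 = D_1/(1+r)^1 + D_2/(1+r)^2 + D_3/(1+r)^3 + D_4/(1+r)^4 + D_5/(1+r)^5 + TV/(1+r)^5
    = 8.30169 + 9.14032 + 10.06367 + 11.08030 + 12.19962 + 363.89726 = 414.68285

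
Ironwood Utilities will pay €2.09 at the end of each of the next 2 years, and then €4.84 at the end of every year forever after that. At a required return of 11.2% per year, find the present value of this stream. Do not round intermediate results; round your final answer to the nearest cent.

€38.52

PV of 2-year annuity: €2.09 × [1 − (1+0.112)^−2] / 0.112 = 3.56969
Perpetuity value at year 2: €4.84 / 0.112 = 43.21429
PV of perpetuity: 43.21429 / (1+0.112)^2 = 34.94763
Total PV = 3.56969 + 34.94763 = 38.51732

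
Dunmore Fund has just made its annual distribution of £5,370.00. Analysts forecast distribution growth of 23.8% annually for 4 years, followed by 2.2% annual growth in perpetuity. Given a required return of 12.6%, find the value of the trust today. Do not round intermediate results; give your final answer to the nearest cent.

D_1 = 6648.06000
D_2 = 8230.29828
D_3 = 10189.10927
D_4 = 12614.11728
Terminal value at year 4: TV = D_4×(1+g_2)/(r−g_2) = 12891.62786/0.104 = 123957.96016
P_0 = D_1/(1+r)^1 + D_2/(1+r)^2 + D_3/(1+r)^3 + D_4/(1+r)^4 + TV/(1+r)^4
    = 5904.13854 + 6491.40632 + 7137.08794 + 7846.99367 + 77111.80320 = 104491.42968

£104491.43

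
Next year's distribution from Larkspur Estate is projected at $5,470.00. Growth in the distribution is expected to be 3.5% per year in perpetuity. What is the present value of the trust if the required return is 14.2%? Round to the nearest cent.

Growing perpetuity: P = D₁ / (r − g) = $5,470.0000 / (0.142 − 0.035) = $51,121.50

$51121.50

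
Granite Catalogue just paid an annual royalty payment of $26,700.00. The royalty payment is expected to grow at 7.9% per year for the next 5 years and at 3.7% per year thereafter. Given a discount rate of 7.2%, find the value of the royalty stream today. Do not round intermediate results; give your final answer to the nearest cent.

$953388.73

D_1 = 28809.30000
D_2 = 31085.23470
D_3 = 33540.96824
D_4 = 36190.70473
D_5 = 39049.77041
Terminal value at year 5: TV = D_5×(1+g_2)/(r−g_2) = 40494.61191/0.035 = 1156988.91175
P_0 = D_1/(1+r)^1 + D_2/(1+r)^2 + D_3/(1+r)^3 + D_4/(1+r)^4 + D_5/(1+r)^5 + TV/(1+r)^5
    = 26874.34701 + 27049.83249 + 27226.46386 + 27404.24860 + 27583.19426 + 817250.64128 = 953388.72750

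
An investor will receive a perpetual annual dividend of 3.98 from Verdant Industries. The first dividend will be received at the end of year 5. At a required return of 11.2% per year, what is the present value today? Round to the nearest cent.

Value at end of year 4: C / r = 3.98 / 0.112 = 35.5357
Discount to today: PV = 35.5357 / (1 + 0.112)^4 = 35.5357 / 1.529041 = 23.24

23.24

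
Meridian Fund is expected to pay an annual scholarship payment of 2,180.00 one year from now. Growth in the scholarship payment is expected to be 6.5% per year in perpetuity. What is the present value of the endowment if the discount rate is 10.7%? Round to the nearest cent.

51904.76

Growing perpetuity: P = D₁ / (r − g) = 2,180.0000 / (0.107 − 0.065) = 51,904.76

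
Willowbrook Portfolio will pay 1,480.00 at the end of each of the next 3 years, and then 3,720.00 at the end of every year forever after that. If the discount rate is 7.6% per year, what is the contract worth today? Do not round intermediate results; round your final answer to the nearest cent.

PV of 3-year annuity: 1,480.00 × [1 − (1+0.076)^−3] / 0.076 = 3841.80073
Perpetuity value at year 3: 3,720.00 / 0.076 = 48947.36842
PV of perpetuity: 48947.36842 / (1+0.076)^3 = 39290.95037
Total PV = 3841.80073 + 39290.95037 = 43132.75110

43132.75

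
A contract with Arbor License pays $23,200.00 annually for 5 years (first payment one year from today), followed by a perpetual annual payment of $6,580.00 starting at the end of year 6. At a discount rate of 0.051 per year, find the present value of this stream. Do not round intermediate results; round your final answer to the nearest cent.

$200777.04

PV of 5-year annuity: $23,200.00 × [1 − (1+0.051)^−5] / 0.051 = 100166.80697
Perpetuity value at year 5: $6,580.00 / 0.051 = 129019.60784
PV of perpetuity: 129019.60784 / (1+0.051)^5 = 100610.22897
Total PV = 100166.80697 + 100610.22897 = 200777.03594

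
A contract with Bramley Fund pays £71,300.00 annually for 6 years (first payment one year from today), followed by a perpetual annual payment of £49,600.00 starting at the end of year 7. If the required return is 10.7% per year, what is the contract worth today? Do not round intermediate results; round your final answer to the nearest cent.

£556152.95

PV of 6-year annuity: £71,300.00 × [1 − (1+0.107)^−6] / 0.107 = 304262.22540
Perpetuity value at year 6: £49,600.00 / 0.107 = 463551.40187
PV of perpetuity: 463551.40187 / (1+0.107)^6 = 251890.72333
Total PV = 304262.22540 + 251890.72333 = 556152.94873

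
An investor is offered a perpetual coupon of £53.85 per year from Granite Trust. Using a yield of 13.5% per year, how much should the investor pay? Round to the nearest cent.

Level perpetuity: PV = C / r = £53.85 / 0.135 = £398.89

£398.89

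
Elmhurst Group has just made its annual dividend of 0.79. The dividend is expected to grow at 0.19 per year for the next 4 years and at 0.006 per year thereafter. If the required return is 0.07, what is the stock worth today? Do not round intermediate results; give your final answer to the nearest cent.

23.15

D_1 = 0.94010
D_2 = 1.11872
D_3 = 1.33128
D_4 = 1.58422
Terminal value at year 4: TV = D_4×(1+g_2)/(r−g_2) = 1.59372/0.064 = 24.90193
P_0 = D_1/(1+r)^1 + D_2/(1+r)^2 + D_3/(1+r)^3 + D_4/(1+r)^4 + TV/(1+r)^4
    = 0.87860 + 0.97713 + 1.08672 + 1.20859 + 18.99756 = 23.14860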